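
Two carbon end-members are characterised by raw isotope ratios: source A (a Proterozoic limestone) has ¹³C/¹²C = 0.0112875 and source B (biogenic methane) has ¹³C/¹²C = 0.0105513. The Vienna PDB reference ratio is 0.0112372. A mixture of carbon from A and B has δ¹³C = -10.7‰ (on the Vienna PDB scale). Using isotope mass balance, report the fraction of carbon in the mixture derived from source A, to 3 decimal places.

0.768

δ_A = (0.0112875/0.0112372 − 1)×1000 = (1.004476 − 1)×1000 = 4.476‰
δ_B = (0.0105513/0.0112372 − 1)×1000 = (0.938962 − 1)×1000 = -61.038‰
f_A = (δ_mix − δ_B)/(δ_A − δ_B) = (-10.7 − (-61.038))/(4.476 − (-61.038))
f_A = 50.338 / 65.515 = 0.7684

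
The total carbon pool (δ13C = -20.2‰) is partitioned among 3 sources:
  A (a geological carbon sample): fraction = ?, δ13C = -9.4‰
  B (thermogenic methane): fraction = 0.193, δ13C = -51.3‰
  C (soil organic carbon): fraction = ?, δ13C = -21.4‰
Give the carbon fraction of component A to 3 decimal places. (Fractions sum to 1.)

0.581

Let f_A and f_C be the unknown fractions; fractions sum to 1 so f_A + f_C = 0.807.
Mass balance: Σ fᵢ·δᵢ = δ_bulk ⇒ f_A·(-9.4) + f_C·(-21.4) = -20.2 − (-9.901) = -10.299
Substitute f_C = 0.807 − f_A:
f_A·(-9.4 − -21.4) = -10.299 − 0.807×(-21.4) = 6.971
f_A = 6.971 / 12.0 = 0.5809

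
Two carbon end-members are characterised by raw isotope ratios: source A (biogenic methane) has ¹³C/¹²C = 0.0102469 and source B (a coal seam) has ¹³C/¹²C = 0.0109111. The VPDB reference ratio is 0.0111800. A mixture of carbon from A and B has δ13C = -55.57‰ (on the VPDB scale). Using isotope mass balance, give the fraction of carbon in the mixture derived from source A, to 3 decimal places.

0.531

δ_A = (0.0102469/0.0111800 − 1)×1000 = (0.916538 − 1)×1000 = -83.462‰
δ_B = (0.0109111/0.0111800 − 1)×1000 = (0.975948 − 1)×1000 = -24.052‰
f_A = (δ_mix − δ_B)/(δ_A − δ_B) = (-55.57 − (-24.052))/(-83.462 − (-24.052))
f_A = -31.518 / -59.410 = 0.5305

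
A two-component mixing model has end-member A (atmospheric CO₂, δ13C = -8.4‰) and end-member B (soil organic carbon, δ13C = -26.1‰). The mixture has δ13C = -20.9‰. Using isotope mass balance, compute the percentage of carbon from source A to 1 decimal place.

δ_mix = f_A·δ_A + (1 − f_A)·δ_B  ⇒  f_A = (δ_mix − δ_B)/(δ_A − δ_B)
f_A = (-20.9 − (-26.1)) / (-8.4 − (-26.1))
f_A = 5.2 / 17.7 = 0.2938

29.4%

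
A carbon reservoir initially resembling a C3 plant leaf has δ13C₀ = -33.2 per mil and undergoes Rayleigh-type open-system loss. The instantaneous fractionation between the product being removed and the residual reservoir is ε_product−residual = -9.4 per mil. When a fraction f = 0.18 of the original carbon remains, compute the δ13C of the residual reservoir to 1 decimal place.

-17.5 per mil

Rayleigh residual: δ_res = (δ₀ + 1000)·f^(α−1) − 1000
α = ε/1000 + 1 = 0.99060, so α − 1 = -0.00940
f^(α−1) = 0.18^(-0.00940) = 1.016250
δ_res = (-33.2 + 1000) × 1.016250 − 1000 = 982.510 − 1000 = -17.49 per mil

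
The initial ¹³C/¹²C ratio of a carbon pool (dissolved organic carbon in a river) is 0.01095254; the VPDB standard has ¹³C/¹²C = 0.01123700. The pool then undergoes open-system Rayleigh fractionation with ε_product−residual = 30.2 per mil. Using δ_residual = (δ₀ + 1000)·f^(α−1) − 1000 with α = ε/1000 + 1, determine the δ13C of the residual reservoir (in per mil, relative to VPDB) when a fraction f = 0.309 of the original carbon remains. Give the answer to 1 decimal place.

-59.3 per mil

δ₀ = (0.01095254/0.01123700 − 1)×1000 = (0.974685 − 1)×1000 = -25.315 per mil
α − 1 = ε/1000 = 0.0302
f^(α−1) = 0.309^(0.0302) = 0.965154
δ_res = (-25.315 + 1000) × 0.965154 − 1000 = 940.722 − 1000 = -59.28 per mil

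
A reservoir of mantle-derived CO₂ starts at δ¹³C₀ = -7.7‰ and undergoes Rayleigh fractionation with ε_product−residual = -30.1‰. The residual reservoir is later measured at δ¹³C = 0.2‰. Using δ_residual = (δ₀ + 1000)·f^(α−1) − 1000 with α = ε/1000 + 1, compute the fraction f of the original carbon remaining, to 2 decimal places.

0.77

α − 1 = ε/1000 = -0.0301
(δ_res + 1000)/(δ₀ + 1000) = (0.2 + 1000)/(-7.7 + 1000) = 1000.2/992.3 = 1.007961
f = 1.007961^(1/-0.0301) = exp(ln(1.007961)/-0.0301) = exp(0.00793/-0.0301)
f = exp(-0.2634) = 0.7684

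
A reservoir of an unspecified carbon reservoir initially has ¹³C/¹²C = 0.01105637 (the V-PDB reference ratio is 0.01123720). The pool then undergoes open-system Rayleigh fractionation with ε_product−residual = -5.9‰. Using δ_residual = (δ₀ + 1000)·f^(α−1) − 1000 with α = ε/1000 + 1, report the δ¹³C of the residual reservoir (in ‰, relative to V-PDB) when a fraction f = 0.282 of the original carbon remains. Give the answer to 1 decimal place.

δ₀ = (0.01105637/0.01123720 − 1)×1000 = (0.983908 − 1)×1000 = -16.092‰
α − 1 = ε/1000 = -0.0059
f^(α−1) = 0.282^(-0.0059) = 1.007496
δ_res = (-16.092 + 1000) × 1.007496 − 1000 = 991.284 − 1000 = -8.72‰

-8.7‰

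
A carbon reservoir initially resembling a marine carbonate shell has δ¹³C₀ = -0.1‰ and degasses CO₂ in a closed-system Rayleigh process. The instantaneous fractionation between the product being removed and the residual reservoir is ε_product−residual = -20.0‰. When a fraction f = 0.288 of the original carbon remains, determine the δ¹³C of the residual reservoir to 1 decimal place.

Rayleigh residual: δ_res = (δ₀ + 1000)·f^(α−1) − 1000
α = ε/1000 + 1 = 0.98000, so α − 1 = -0.02000
f^(α−1) = 0.288^(-0.02000) = 1.025208
δ_res = (-0.1 + 1000) × 1.025208 − 1000 = 1025.106 − 1000 = 25.11‰

25.1‰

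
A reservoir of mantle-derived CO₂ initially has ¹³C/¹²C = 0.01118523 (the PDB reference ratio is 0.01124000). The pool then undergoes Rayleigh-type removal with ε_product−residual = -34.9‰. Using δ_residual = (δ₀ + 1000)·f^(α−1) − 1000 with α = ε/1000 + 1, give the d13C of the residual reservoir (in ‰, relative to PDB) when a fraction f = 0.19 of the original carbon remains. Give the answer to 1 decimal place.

δ₀ = (0.01118523/0.01124000 − 1)×1000 = (0.995127 − 1)×1000 = -4.873‰
α − 1 = ε/1000 = -0.0349
f^(α−1) = 0.19^(-0.0349) = 1.059672
δ_res = (-4.873 + 1000) × 1.059672 − 1000 = 1054.509 − 1000 = 54.51‰

54.5‰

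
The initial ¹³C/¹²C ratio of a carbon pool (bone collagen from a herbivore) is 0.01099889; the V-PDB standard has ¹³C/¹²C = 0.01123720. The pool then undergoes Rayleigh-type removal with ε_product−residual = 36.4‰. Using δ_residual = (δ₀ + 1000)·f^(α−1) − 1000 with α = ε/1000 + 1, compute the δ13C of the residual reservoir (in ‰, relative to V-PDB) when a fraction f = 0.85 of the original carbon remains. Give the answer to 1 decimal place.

δ₀ = (0.01099889/0.01123720 − 1)×1000 = (0.978793 − 1)×1000 = -21.207‰
α − 1 = ε/1000 = 0.0364
f^(α−1) = 0.85^(0.0364) = 0.994102
δ_res = (-21.207 + 1000) × 0.994102 − 1000 = 973.020 − 1000 = -26.98‰

-27.0‰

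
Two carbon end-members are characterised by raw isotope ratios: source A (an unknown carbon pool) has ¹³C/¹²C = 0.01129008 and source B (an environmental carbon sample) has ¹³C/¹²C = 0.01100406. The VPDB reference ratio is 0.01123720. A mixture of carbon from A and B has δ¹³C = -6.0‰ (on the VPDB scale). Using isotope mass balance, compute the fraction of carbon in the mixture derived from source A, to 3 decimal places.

δ_A = (0.01129008/0.01123720 − 1)×1000 = (1.004706 − 1)×1000 = 4.706‰
δ_B = (0.01100406/0.01123720 − 1)×1000 = (0.979253 − 1)×1000 = -20.747‰
f_A = (δ_mix − δ_B)/(δ_A − δ_B) = (-6.0 − (-20.747))/(4.706 − (-20.747))
f_A = 14.747 / 25.453 = 0.5794

0.579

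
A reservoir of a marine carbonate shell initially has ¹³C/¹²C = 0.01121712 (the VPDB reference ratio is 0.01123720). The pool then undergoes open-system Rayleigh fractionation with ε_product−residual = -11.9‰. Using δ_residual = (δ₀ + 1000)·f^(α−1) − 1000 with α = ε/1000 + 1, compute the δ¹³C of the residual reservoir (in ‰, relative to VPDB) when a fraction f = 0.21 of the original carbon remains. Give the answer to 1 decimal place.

δ₀ = (0.01121712/0.01123720 − 1)×1000 = (0.998213 − 1)×1000 = -1.787‰
α − 1 = ε/1000 = -0.0119
f^(α−1) = 0.21^(-0.0119) = 1.018745
δ_res = (-1.787 + 1000) × 1.018745 − 1000 = 1016.925 − 1000 = 16.92‰

16.9‰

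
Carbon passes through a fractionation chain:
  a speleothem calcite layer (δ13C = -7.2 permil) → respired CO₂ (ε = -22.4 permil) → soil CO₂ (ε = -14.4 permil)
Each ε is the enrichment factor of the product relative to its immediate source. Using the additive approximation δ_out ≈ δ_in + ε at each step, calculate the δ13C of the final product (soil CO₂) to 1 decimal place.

step 1: δ ≈ -7.2 + (-22.4) = -29.6 permil
step 2: δ ≈ -29.6 + (-14.4) = -44.0 permil

-44.0 permil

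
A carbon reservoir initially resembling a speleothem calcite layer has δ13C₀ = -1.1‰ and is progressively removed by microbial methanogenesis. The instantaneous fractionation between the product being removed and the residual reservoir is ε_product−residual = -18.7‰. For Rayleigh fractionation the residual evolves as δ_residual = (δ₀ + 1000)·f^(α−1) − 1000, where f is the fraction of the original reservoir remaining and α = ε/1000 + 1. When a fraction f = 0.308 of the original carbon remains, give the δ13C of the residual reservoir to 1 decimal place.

Rayleigh residual: δ_res = (δ₀ + 1000)·f^(α−1) − 1000
α = ε/1000 + 1 = 0.98130, so α − 1 = -0.01870
f^(α−1) = 0.308^(-0.01870) = 1.022266
δ_res = (-1.1 + 1000) × 1.022266 − 1000 = 1021.142 − 1000 = 21.14‰

21.1‰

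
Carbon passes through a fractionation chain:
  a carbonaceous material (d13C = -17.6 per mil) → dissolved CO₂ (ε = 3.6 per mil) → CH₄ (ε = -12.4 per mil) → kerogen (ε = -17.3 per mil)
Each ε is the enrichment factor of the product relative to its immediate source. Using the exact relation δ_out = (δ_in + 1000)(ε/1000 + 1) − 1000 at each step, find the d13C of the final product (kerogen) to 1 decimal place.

-43.1 per mil

step 1: δ = (-17.60 + 1000)·(3.6/1000 + 1) − 1000 = -14.06 per mil
step 2: δ = (-14.06 + 1000)·(-12.4/1000 + 1) − 1000 = -26.29 per mil
step 3: δ = (-26.29 + 1000)·(-17.3/1000 + 1) − 1000 = -43.13 per mil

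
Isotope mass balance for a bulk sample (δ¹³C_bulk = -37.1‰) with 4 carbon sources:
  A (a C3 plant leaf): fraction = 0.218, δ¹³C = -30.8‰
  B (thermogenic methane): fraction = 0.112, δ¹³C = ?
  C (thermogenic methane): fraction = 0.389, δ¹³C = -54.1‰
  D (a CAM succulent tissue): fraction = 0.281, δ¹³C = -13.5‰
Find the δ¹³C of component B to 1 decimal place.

Isotope mass balance: δ_bulk = Σ fᵢ·δᵢ.
-37.1 = 0.218×(-30.8) + 0.112×δ_B + 0.389×(-54.1) + 0.281×(-13.5)
0.112·δ_B = -37.1 − (-31.553) = -5.547
δ_B = -5.547 / 0.112 = -49.53‰

-49.5‰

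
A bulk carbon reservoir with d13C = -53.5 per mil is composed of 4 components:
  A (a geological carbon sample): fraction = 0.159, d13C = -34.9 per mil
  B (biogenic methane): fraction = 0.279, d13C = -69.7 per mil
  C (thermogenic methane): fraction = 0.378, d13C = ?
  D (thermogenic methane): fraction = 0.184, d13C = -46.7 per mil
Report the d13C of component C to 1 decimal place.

-52.7 per mil

Isotope mass balance: δ_bulk = Σ fᵢ·δᵢ.
-53.5 = 0.159×(-34.9) + 0.279×(-69.7) + 0.378×δ_C + 0.184×(-46.7)
0.378·δ_C = -53.5 − (-33.588) = -19.912
δ_C = -19.912 / 0.378 = -52.68 per mil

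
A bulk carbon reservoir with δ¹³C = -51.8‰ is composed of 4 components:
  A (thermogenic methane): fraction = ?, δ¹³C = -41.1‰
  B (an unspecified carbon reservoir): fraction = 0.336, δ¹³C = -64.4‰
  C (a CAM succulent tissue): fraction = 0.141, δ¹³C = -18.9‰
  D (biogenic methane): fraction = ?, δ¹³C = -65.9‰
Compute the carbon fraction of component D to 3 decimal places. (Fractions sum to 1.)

0.242

Let f_D and f_A be the unknown fractions; fractions sum to 1 so f_D + f_A = 0.523.
Mass balance: Σ fᵢ·δᵢ = δ_bulk ⇒ f_D·(-65.9) + f_A·(-41.1) = -51.8 − (-24.303) = -27.497
Substitute f_A = 0.523 − f_D:
f_D·(-65.9 − -41.1) = -27.497 − 0.523×(-41.1) = -6.001
f_D = -6.001 / -24.8 = 0.2420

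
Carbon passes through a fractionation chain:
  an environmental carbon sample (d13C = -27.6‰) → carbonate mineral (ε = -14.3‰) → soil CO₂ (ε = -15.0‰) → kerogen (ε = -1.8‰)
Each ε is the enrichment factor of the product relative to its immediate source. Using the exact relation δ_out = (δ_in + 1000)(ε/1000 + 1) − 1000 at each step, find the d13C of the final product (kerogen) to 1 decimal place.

step 1: δ = (-27.60 + 1000)·(-14.3/1000 + 1) − 1000 = -41.51‰
step 2: δ = (-41.51 + 1000)·(-15.0/1000 + 1) − 1000 = -55.88‰
step 3: δ = (-55.88 + 1000)·(-1.8/1000 + 1) − 1000 = -57.58‰

-57.6‰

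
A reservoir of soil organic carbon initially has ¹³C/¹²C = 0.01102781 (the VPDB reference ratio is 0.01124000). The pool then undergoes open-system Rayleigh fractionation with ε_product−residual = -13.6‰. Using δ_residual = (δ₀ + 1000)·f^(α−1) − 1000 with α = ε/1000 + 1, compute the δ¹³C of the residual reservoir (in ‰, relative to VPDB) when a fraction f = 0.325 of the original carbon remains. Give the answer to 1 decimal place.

δ₀ = (0.01102781/0.01124000 − 1)×1000 = (0.981122 − 1)×1000 = -18.878‰
α − 1 = ε/1000 = -0.0136
f^(α−1) = 0.325^(-0.0136) = 1.015403
δ_res = (-18.878 + 1000) × 1.015403 − 1000 = 996.234 − 1000 = -3.77‰

-3.8‰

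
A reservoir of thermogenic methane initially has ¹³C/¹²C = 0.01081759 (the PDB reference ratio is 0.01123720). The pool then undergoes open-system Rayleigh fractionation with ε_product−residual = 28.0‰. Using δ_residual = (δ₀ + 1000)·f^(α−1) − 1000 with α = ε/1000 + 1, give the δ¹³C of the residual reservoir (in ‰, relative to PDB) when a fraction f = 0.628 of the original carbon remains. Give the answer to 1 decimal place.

-49.8‰

δ₀ = (0.01081759/0.01123720 − 1)×1000 = (0.962659 − 1)×1000 = -37.341‰
α − 1 = ε/1000 = 0.0280
f^(α−1) = 0.628^(0.0280) = 0.987058
δ_res = (-37.341 + 1000) × 0.987058 − 1000 = 950.201 − 1000 = -49.80‰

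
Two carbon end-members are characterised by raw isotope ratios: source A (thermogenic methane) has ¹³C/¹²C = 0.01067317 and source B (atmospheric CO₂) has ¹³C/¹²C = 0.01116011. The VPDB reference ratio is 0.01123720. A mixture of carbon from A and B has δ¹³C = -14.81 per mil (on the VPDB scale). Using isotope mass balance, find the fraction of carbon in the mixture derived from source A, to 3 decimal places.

δ_A = (0.01067317/0.01123720 − 1)×1000 = (0.949807 − 1)×1000 = -50.193 per mil
δ_B = (0.01116011/0.01123720 − 1)×1000 = (0.993140 − 1)×1000 = -6.860 per mil
f_A = (δ_mix − δ_B)/(δ_A − δ_B) = (-14.81 − (-6.860))/(-50.193 − (-6.860))
f_A = -7.950 / -43.333 = 0.1835

0.183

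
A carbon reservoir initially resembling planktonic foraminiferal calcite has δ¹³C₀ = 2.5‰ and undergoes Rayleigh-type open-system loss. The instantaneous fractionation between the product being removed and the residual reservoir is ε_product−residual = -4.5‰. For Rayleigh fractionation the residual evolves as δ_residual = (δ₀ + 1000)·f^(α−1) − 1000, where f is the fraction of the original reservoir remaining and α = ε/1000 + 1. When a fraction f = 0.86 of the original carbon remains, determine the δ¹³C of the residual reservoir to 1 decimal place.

3.2‰

Rayleigh residual: δ_res = (δ₀ + 1000)·f^(α−1) − 1000
α = ε/1000 + 1 = 0.99550, so α − 1 = -0.00450
f^(α−1) = 0.86^(-0.00450) = 1.000679
δ_res = (2.5 + 1000) × 1.000679 − 1000 = 1003.181 − 1000 = 3.18‰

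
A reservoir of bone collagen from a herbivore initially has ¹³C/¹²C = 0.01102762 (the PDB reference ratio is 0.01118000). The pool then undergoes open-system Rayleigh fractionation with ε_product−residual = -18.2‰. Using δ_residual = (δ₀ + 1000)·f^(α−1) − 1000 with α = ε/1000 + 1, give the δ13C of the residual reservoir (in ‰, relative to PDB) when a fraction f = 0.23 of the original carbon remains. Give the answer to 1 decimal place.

13.1‰

δ₀ = (0.01102762/0.01118000 − 1)×1000 = (0.986370 − 1)×1000 = -13.630‰
α − 1 = ε/1000 = -0.0182
f^(α−1) = 0.23^(-0.0182) = 1.027109
δ_res = (-13.630 + 1000) × 1.027109 − 1000 = 1013.110 − 1000 = 13.11‰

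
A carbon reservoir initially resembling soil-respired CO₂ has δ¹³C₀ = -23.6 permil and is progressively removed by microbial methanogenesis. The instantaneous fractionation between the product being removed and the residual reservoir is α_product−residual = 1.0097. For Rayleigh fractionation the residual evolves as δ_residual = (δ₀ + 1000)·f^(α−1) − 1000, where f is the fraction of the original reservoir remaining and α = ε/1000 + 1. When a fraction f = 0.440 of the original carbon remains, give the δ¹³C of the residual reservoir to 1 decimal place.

Rayleigh residual: δ_res = (δ₀ + 1000)·f^(α−1) − 1000
α − 1 = 0.00970
f^(α−1) = 0.440^(0.00970) = 0.992068
δ_res = (-23.6 + 1000) × 0.992068 − 1000 = 968.655 − 1000 = -31.34 permil

-31.3 permil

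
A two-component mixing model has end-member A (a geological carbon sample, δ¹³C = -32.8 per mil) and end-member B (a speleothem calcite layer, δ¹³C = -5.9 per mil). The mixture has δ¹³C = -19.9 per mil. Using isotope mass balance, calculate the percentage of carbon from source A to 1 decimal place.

δ_mix = f_A·δ_A + (1 − f_A)·δ_B  ⇒  f_A = (δ_mix − δ_B)/(δ_A − δ_B)
f_A = (-19.9 − (-5.9)) / (-32.8 − (-5.9))
f_A = -14.0 / -26.9 = 0.5204

52.0%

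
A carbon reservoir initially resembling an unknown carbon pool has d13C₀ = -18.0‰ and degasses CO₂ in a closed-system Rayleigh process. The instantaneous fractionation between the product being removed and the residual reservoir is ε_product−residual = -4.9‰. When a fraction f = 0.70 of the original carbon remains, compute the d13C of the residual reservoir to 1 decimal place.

Rayleigh residual: δ_res = (δ₀ + 1000)·f^(α−1) − 1000
α = ε/1000 + 1 = 0.99510, so α − 1 = -0.00490
f^(α−1) = 0.70^(-0.00490) = 1.001749
δ_res = (-18.0 + 1000) × 1.001749 − 1000 = 983.718 − 1000 = -16.28‰

-16.3‰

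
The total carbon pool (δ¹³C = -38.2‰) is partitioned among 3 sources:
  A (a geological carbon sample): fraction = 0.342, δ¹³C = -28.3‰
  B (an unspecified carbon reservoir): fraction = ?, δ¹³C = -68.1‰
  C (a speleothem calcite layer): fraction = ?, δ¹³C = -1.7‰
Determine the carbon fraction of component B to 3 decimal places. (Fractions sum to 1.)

0.413

Let f_B and f_C be the unknown fractions; fractions sum to 1 so f_B + f_C = 0.658.
Mass balance: Σ fᵢ·δᵢ = δ_bulk ⇒ f_B·(-68.1) + f_C·(-1.7) = -38.2 − (-9.679) = -28.521
Substitute f_C = 0.658 − f_B:
f_B·(-68.1 − -1.7) = -28.521 − 0.658×(-1.7) = -27.403
f_B = -27.403 / -66.4 = 0.4127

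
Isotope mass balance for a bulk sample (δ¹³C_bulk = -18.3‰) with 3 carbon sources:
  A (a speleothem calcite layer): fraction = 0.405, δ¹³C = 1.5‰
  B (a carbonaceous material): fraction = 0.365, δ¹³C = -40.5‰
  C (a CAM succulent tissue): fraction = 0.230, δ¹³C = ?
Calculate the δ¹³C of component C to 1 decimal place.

Isotope mass balance: δ_bulk = Σ fᵢ·δᵢ.
-18.3 = 0.405×(1.5) + 0.365×(-40.5) + 0.230×δ_C
0.230·δ_C = -18.3 − (-14.175) = -4.125
δ_C = -4.125 / 0.230 = -17.93‰

-17.9‰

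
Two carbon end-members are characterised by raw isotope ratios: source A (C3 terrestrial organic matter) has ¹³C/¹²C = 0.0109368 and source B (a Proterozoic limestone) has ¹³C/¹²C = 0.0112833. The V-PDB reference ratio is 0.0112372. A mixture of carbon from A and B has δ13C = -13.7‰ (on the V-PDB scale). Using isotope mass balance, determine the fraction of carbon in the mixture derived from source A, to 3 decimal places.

0.577

δ_A = (0.0109368/0.0112372 − 1)×1000 = (0.973267 − 1)×1000 = -26.733‰
δ_B = (0.0112833/0.0112372 − 1)×1000 = (1.004102 − 1)×1000 = 4.102‰
f_A = (δ_mix − δ_B)/(δ_A − δ_B) = (-13.7 − (4.102))/(-26.733 − (4.102))
f_A = -17.802 / -30.835 = 0.5773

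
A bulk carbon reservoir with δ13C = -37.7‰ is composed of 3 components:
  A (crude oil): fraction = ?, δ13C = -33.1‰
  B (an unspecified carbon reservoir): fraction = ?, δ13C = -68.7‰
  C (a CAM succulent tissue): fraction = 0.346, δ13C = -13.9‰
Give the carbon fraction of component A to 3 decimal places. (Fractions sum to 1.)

Let f_A and f_B be the unknown fractions; fractions sum to 1 so f_A + f_B = 0.654.
Mass balance: Σ fᵢ·δᵢ = δ_bulk ⇒ f_A·(-33.1) + f_B·(-68.7) = -37.7 − (-4.809) = -32.891
Substitute f_B = 0.654 − f_A:
f_A·(-33.1 − -68.7) = -32.891 − 0.654×(-68.7) = 12.039
f_A = 12.039 / 35.6 = 0.3382

0.338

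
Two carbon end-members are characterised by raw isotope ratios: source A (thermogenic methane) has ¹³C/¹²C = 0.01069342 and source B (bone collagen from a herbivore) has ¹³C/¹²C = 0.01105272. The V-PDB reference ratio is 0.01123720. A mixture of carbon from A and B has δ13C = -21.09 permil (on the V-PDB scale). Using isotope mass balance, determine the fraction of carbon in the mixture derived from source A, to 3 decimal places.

0.146

δ_A = (0.01069342/0.01123720 − 1)×1000 = (0.951609 − 1)×1000 = -48.391 permil
δ_B = (0.01105272/0.01123720 − 1)×1000 = (0.983583 − 1)×1000 = -16.417 permil
f_A = (δ_mix − δ_B)/(δ_A − δ_B) = (-21.09 − (-16.417))/(-48.391 − (-16.417))
f_A = -4.673 / -31.974 = 0.1462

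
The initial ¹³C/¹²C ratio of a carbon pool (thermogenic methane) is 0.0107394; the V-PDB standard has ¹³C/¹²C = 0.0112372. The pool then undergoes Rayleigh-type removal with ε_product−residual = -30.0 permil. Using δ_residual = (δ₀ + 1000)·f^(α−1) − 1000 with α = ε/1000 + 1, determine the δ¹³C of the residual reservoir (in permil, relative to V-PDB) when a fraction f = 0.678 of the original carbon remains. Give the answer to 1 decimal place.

-33.1 permil

δ₀ = (0.0107394/0.0112372 − 1)×1000 = (0.955701 − 1)×1000 = -44.299 permil
α − 1 = ε/1000 = -0.0300
f^(α−1) = 0.678^(-0.0300) = 1.011726
δ_res = (-44.299 + 1000) × 1.011726 − 1000 = 966.908 − 1000 = -33.09 permil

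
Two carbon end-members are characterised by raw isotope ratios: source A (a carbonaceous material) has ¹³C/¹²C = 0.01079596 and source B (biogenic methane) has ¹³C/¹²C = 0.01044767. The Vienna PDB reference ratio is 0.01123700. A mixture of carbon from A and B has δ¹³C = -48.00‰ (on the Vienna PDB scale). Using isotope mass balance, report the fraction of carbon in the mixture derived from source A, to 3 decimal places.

δ_A = (0.01079596/0.01123700 − 1)×1000 = (0.960751 − 1)×1000 = -39.249‰
δ_B = (0.01044767/0.01123700 − 1)×1000 = (0.929756 − 1)×1000 = -70.244‰
f_A = (δ_mix − δ_B)/(δ_A − δ_B) = (-48.00 − (-70.244))/(-39.249 − (-70.244))
f_A = 22.244 / 30.995 = 0.7177

0.718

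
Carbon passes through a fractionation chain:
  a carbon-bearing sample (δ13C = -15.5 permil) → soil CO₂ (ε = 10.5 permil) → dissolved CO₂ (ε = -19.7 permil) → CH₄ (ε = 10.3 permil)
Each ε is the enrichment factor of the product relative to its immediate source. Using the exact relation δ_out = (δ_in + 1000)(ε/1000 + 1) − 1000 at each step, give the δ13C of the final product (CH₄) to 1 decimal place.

-14.7 permil

step 1: δ = (-15.50 + 1000)·(10.5/1000 + 1) − 1000 = -5.16 permil
step 2: δ = (-5.16 + 1000)·(-19.7/1000 + 1) − 1000 = -24.76 permil
step 3: δ = (-24.76 + 1000)·(10.3/1000 + 1) − 1000 = -14.72 permil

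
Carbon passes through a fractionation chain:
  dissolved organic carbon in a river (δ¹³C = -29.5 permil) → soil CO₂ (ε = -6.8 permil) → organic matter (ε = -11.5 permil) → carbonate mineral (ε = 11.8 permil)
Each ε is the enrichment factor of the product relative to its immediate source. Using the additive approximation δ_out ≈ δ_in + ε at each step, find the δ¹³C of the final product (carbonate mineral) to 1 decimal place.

-36.0 permil

step 1: δ ≈ -29.5 + (-6.8) = -36.3 permil
step 2: δ ≈ -36.3 + (-11.5) = -47.8 permil
step 3: δ ≈ -47.8 + (11.8) = -36.0 permil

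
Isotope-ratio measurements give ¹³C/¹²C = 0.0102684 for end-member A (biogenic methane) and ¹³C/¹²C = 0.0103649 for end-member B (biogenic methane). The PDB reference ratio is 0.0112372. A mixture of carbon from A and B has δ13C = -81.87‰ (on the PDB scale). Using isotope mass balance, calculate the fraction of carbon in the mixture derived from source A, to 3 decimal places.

0.494

δ_A = (0.0102684/0.0112372 − 1)×1000 = (0.913786 − 1)×1000 = -86.214‰
δ_B = (0.0103649/0.0112372 − 1)×1000 = (0.922374 − 1)×1000 = -77.626‰
f_A = (δ_mix − δ_B)/(δ_A − δ_B) = (-81.87 − (-77.626))/(-86.214 − (-77.626))
f_A = -4.244 / -8.588 = 0.4942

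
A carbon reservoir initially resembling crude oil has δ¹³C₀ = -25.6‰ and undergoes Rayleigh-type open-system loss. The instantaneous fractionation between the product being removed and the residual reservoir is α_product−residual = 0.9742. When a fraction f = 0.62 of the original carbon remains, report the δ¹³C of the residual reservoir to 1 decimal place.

Rayleigh residual: δ_res = (δ₀ + 1000)·f^(α−1) − 1000
α − 1 = -0.02580
f^(α−1) = 0.62^(-0.02580) = 1.012410
δ_res = (-25.6 + 1000) × 1.012410 − 1000 = 986.492 − 1000 = -13.51‰

-13.5‰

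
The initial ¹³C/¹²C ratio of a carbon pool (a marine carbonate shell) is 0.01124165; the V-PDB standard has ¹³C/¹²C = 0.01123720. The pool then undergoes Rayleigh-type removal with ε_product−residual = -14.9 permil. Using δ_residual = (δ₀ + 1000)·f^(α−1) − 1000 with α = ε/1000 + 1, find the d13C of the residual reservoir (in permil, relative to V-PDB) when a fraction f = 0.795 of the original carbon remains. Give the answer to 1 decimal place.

δ₀ = (0.01124165/0.01123720 − 1)×1000 = (1.000396 − 1)×1000 = 0.396 permil
α − 1 = ε/1000 = -0.0149
f^(α−1) = 0.795^(-0.0149) = 1.003424
δ_res = (0.396 + 1000) × 1.003424 − 1000 = 1003.821 − 1000 = 3.82 permil

3.8 permil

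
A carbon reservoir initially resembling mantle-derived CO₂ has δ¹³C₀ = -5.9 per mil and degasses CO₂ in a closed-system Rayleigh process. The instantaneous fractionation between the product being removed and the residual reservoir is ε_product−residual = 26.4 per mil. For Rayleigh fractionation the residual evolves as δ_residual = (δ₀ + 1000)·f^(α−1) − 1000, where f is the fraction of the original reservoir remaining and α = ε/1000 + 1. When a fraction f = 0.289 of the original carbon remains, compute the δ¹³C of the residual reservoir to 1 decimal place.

-37.9 per mil

Rayleigh residual: δ_res = (δ₀ + 1000)·f^(α−1) − 1000
α = ε/1000 + 1 = 1.02640, so α − 1 = 0.02640
f^(α−1) = 0.289^(0.02640) = 0.967760
δ_res = (-5.9 + 1000) × 0.967760 − 1000 = 962.050 − 1000 = -37.95 per mil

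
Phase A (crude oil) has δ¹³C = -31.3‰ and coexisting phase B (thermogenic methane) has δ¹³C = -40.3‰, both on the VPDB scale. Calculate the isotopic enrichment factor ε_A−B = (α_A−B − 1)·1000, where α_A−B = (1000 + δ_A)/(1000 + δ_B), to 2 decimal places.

9.38‰

α_A−B = (1000 + -31.3) / (1000 + -40.3) = 968.7 / 959.7 = 1.009378
ε_A−B = (1.009378 − 1) × 1000 = 9.378‰
(The approximation ε ≈ δ_A − δ_B would give 9.0‰.)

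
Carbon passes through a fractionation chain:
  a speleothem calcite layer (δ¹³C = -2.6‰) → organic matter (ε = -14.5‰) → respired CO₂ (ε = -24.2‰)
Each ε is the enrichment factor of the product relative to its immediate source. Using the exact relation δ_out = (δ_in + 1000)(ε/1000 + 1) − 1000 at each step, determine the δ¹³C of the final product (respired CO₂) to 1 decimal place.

step 1: δ = (-2.60 + 1000)·(-14.5/1000 + 1) − 1000 = -17.06‰
step 2: δ = (-17.06 + 1000)·(-24.2/1000 + 1) − 1000 = -40.85‰

-40.8‰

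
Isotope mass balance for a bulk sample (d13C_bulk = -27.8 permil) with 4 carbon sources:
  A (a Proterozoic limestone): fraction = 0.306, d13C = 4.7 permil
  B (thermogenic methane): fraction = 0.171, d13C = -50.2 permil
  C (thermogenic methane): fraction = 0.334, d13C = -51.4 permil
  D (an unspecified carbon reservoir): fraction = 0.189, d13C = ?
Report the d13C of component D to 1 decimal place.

Isotope mass balance: δ_bulk = Σ fᵢ·δᵢ.
-27.8 = 0.306×(4.7) + 0.171×(-50.2) + 0.334×(-51.4) + 0.189×δ_D
0.189·δ_D = -27.8 − (-24.314) = -3.486
δ_D = -3.486 / 0.189 = -18.45 permil

-18.4 permil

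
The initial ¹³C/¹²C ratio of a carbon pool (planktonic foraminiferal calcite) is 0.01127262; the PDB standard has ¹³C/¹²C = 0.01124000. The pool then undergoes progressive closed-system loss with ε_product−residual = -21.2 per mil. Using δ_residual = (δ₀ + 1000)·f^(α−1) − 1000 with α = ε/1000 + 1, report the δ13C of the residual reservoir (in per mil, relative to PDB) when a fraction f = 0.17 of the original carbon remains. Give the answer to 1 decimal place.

41.3 per mil

δ₀ = (0.01127262/0.01124000 − 1)×1000 = (1.002902 − 1)×1000 = 2.902 per mil
α − 1 = ε/1000 = -0.0212
f^(α−1) = 0.17^(-0.0212) = 1.038280
δ_res = (2.902 + 1000) × 1.038280 − 1000 = 1041.293 − 1000 = 41.29 per mil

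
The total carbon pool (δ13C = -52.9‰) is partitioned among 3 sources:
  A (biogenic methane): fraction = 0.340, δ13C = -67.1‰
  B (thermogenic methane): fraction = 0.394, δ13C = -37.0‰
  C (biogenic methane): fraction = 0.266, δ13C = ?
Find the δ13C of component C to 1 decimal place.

-58.3‰

Isotope mass balance: δ_bulk = Σ fᵢ·δᵢ.
-52.9 = 0.340×(-67.1) + 0.394×(-37.0) + 0.266×δ_C
0.266·δ_C = -52.9 − (-37.392) = -15.508
δ_C = -15.508 / 0.266 = -58.30‰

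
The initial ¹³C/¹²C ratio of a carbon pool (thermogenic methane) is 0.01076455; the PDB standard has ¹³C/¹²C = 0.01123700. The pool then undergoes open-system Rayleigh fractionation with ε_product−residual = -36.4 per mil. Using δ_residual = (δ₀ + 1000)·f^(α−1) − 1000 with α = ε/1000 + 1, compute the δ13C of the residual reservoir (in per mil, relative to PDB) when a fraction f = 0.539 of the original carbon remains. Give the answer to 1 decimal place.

-20.2 per mil

δ₀ = (0.01076455/0.01123700 − 1)×1000 = (0.957956 − 1)×1000 = -42.044 per mil
α − 1 = ε/1000 = -0.0364
f^(α−1) = 0.539^(-0.0364) = 1.022752
δ_res = (-42.044 + 1000) × 1.022752 − 1000 = 979.751 − 1000 = -20.25 per mil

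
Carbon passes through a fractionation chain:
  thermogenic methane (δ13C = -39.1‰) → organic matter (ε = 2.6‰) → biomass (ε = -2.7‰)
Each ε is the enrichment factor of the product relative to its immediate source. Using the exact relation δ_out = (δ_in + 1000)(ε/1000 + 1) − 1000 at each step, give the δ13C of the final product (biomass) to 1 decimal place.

-39.2‰

step 1: δ = (-39.10 + 1000)·(2.6/1000 + 1) − 1000 = -36.60‰
step 2: δ = (-36.60 + 1000)·(-2.7/1000 + 1) − 1000 = -39.20‰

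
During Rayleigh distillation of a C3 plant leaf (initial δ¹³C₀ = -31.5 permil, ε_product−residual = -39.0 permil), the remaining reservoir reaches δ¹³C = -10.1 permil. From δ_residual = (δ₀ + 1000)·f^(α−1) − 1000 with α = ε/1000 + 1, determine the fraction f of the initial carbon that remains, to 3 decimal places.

0.571

α − 1 = ε/1000 = -0.0390
(δ_res + 1000)/(δ₀ + 1000) = (-10.1 + 1000)/(-31.5 + 1000) = 989.9/968.5 = 1.022096
f = 1.022096^(1/-0.0390) = exp(ln(1.022096)/-0.0390) = exp(0.02186/-0.0390)
f = exp(-0.5604) = 0.5710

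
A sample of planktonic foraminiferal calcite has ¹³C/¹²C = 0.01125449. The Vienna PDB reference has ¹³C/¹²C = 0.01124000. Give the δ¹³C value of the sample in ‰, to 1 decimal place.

δ¹³C = (R_sample / R_standard − 1) × 1000
R_sample / R_standard = 0.01125449 / 0.01124000 = 1.001289
δ¹³C = (1.001289 − 1) × 1000 = 1.29‰

1.3‰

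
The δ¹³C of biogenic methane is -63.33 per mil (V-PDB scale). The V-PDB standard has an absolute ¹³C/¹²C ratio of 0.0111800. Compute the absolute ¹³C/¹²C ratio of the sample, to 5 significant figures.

R_sample = R_standard × (δ¹³C/1000 + 1)
R_sample = 0.0111800 × (-63.33/1000 + 1) = 0.0111800 × 0.936670
R_sample = 0.0104720

0.010472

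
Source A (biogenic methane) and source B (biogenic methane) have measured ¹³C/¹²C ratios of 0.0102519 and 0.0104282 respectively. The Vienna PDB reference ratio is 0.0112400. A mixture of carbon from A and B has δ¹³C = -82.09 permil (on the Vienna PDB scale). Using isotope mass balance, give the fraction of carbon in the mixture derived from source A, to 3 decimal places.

δ_A = (0.0102519/0.0112400 − 1)×1000 = (0.912091 − 1)×1000 = -87.909 permil
δ_B = (0.0104282/0.0112400 − 1)×1000 = (0.927776 − 1)×1000 = -72.224 permil
f_A = (δ_mix − δ_B)/(δ_A − δ_B) = (-82.09 − (-72.224))/(-87.909 − (-72.224))
f_A = -9.866 / -15.685 = 0.6290

0.629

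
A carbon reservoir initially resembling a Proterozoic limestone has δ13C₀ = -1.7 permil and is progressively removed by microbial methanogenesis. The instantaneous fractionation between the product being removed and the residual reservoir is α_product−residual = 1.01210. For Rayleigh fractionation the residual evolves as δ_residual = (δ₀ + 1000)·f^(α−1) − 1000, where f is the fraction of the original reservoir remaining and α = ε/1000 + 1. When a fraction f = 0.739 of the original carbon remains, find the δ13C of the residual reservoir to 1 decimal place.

Rayleigh residual: δ_res = (δ₀ + 1000)·f^(α−1) − 1000
α − 1 = 0.01210
f^(α−1) = 0.739^(0.01210) = 0.996347
δ_res = (-1.7 + 1000) × 0.996347 − 1000 = 994.653 − 1000 = -5.35 permil

-5.3 permil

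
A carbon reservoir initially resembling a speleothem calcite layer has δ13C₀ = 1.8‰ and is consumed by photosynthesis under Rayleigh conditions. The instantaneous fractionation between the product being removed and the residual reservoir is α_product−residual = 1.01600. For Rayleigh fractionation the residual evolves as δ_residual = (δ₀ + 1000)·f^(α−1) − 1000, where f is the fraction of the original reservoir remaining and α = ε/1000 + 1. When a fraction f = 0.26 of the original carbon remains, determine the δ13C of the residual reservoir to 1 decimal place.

-19.6‰

Rayleigh residual: δ_res = (δ₀ + 1000)·f^(α−1) − 1000
α − 1 = 0.01600
f^(α−1) = 0.26^(0.01600) = 0.978677
δ_res = (1.8 + 1000) × 0.978677 − 1000 = 980.439 − 1000 = -19.56‰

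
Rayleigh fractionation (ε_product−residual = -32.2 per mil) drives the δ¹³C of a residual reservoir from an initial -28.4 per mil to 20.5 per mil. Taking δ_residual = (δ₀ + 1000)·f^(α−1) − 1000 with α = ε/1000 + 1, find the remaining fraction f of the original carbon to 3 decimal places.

0.218

α − 1 = ε/1000 = -0.0322
(δ_res + 1000)/(δ₀ + 1000) = (20.5 + 1000)/(-28.4 + 1000) = 1020.5/971.6 = 1.050329
f = 1.050329^(1/-0.0322) = exp(ln(1.050329)/-0.0322) = exp(0.04910/-0.0322)
f = exp(-1.5250) = 0.2176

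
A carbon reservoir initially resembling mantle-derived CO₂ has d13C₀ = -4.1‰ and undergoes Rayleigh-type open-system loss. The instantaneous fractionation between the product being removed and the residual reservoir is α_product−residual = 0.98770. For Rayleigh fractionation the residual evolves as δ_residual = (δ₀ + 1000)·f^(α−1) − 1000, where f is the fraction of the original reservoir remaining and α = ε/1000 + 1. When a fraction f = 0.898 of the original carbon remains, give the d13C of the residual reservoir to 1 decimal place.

Rayleigh residual: δ_res = (δ₀ + 1000)·f^(α−1) − 1000
α − 1 = -0.01230
f^(α−1) = 0.898^(-0.01230) = 1.001324
δ_res = (-4.1 + 1000) × 1.001324 − 1000 = 997.219 − 1000 = -2.78‰

-2.8‰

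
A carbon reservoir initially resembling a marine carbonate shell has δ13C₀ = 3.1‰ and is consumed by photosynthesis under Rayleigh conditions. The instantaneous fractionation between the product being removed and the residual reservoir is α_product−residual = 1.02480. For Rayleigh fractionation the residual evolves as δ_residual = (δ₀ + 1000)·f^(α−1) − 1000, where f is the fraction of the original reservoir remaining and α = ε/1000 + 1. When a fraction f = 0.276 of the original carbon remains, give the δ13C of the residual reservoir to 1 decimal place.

Rayleigh residual: δ_res = (δ₀ + 1000)·f^(α−1) − 1000
α − 1 = 0.02480
f^(α−1) = 0.276^(0.02480) = 0.968578
δ_res = (3.1 + 1000) × 0.968578 − 1000 = 971.580 − 1000 = -28.42‰

-28.4‰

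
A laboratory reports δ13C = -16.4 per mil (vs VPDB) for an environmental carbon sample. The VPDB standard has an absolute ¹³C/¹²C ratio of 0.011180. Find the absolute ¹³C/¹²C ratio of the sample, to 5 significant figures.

0.010997

R_sample = R_standard × (δ13C/1000 + 1)
R_sample = 0.011180 × (-16.4/1000 + 1) = 0.011180 × 0.983600
R_sample = 0.0109966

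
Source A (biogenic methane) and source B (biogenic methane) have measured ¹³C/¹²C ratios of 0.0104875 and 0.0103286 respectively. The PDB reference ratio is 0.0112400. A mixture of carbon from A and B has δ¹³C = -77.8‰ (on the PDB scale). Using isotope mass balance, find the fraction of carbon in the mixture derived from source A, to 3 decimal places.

0.232

δ_A = (0.0104875/0.0112400 − 1)×1000 = (0.933052 − 1)×1000 = -66.948‰
δ_B = (0.0103286/0.0112400 − 1)×1000 = (0.918915 − 1)×1000 = -81.085‰
f_A = (δ_mix − δ_B)/(δ_A − δ_B) = (-77.8 − (-81.085))/(-66.948 − (-81.085))
f_A = 3.285 / 14.137 = 0.2324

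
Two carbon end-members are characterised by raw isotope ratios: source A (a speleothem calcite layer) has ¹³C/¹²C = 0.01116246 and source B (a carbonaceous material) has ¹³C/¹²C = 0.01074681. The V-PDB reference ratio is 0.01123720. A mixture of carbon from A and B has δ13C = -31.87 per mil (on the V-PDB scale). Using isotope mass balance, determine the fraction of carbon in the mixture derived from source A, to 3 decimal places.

0.318

δ_A = (0.01116246/0.01123720 − 1)×1000 = (0.993349 − 1)×1000 = -6.651 per mil
δ_B = (0.01074681/0.01123720 − 1)×1000 = (0.956360 − 1)×1000 = -43.640 per mil
f_A = (δ_mix − δ_B)/(δ_A − δ_B) = (-31.87 − (-43.640))/(-6.651 − (-43.640))
f_A = 11.770 / 36.989 = 0.3182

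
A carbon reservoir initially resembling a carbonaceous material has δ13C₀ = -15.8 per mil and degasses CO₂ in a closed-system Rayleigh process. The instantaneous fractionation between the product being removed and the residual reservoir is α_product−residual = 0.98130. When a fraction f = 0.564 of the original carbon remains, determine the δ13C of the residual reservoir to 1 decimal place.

Rayleigh residual: δ_res = (δ₀ + 1000)·f^(α−1) − 1000
α − 1 = -0.01870
f^(α−1) = 0.564^(-0.01870) = 1.010767
δ_res = (-15.8 + 1000) × 1.010767 − 1000 = 994.797 − 1000 = -5.20 per mil

-5.2 per mil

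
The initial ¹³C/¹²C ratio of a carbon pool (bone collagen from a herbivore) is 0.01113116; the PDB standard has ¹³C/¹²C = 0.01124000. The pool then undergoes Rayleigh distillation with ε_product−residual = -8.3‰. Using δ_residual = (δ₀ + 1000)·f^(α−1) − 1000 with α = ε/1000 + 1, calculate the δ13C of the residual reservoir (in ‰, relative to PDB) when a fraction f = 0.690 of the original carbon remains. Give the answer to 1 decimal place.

δ₀ = (0.01113116/0.01124000 − 1)×1000 = (0.990317 − 1)×1000 = -9.683‰
α − 1 = ε/1000 = -0.0083
f^(α−1) = 0.690^(-0.0083) = 1.003085
δ_res = (-9.683 + 1000) × 1.003085 − 1000 = 993.371 − 1000 = -6.63‰

-6.6‰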